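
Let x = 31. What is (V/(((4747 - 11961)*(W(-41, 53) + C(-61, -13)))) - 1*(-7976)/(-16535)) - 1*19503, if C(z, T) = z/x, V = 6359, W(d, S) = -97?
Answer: -7137525227688697/365961747320 ≈ -19503.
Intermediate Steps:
C(z, T) = z/31
(V/(((4747 - 11961)*(W(-41, 53) + C(-61, -13)))) - 1*(-7976)/(-16535)) - 1*19503 = (6359/(((4747 - 11961)*(-97 + (1/31)*(-61)))) - 1*(-7976)/(-16535)) - 1*19503 = (6359/((-7214*(-97 - 61/31))) + 7976*(-1/16535)) - 19503 = (6359/((-7214*(-3068/31))) - 7976/16535) - 19503 = (6359/(22132552/31) - 7976/16535) - 19503 = (6359*(31/22132552) - 7976/16535) - 19503 = (197129/22132552 - 7976/16535) - 19503 = -173269706737/365961747320 - 19503 = -7137525227688697/365961747320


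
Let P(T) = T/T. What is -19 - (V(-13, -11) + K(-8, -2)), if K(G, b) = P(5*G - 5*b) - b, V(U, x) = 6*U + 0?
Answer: 56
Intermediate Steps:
V(U, x) = 6*U
P(T) = 1
K(G, b) = 1 - b
-19 - (V(-13, -11) + K(-8, -2)) = -19 - (6*(-13) + (1 - 1*(-2))) = -19 - (-78 + (1 + 2)) = -19 - (-78 + 3) = -19 - 1*(-75) = -19 + 75 = 56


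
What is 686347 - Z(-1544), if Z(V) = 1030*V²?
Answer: -2454767733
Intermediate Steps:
686347 - Z(-1544) = 686347 - 1030*(-1544)² = 686347 - 1030*2383936 = 686347 - 1*2455454080 = 686347 - 2455454080 = -2454767733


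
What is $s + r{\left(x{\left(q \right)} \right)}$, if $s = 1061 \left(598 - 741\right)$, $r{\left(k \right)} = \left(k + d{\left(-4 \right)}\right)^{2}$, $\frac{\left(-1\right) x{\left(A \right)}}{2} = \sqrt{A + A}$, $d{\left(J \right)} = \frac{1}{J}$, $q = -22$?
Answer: $- \frac{2430383}{16} + 2 i \sqrt{11} \approx -1.519 \cdot 10^{5} + 6.6332 i$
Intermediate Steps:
$x{\left(A \right)} = - 2 \sqrt{2} \sqrt{A}$ ($x{\left(A \right)} = - 2 \sqrt{A + A} = - 2 \sqrt{2 A} = - 2 \sqrt{2} \sqrt{A}$)
$r{\left(k \right)} = \left(- \frac{1}{4} + k\right)^{2}$ ($r{\left(k \right)} = \left(k + \frac{1}{-4}\right)^{2} = \left(k - \frac{1}{4}\right)^{2} = \left(- \frac{1}{4} + k\right)^{2}$)
$s = -151723$ ($s = 1061 \left(-143\right) = -151723$)
$s + r{\left(x{\left(q \right)} \right)} = -151723 + \frac{\left(-1 + 4 \left(- 2 \sqrt{2} \sqrt{-22}\right)\right)^{2}}{16} = -151723 + \frac{\left(-1 + 4 \left(- 2 \sqrt{2} i \sqrt{22}\right)\right)^{2}}{16} = -151723 + \frac{\left(-1 + 4 \left(- 4 i \sqrt{11}\right)\right)^{2}}{16} = -151723 + \frac{\left(-1 - 16 i \sqrt{11}\right)^{2}}{16}$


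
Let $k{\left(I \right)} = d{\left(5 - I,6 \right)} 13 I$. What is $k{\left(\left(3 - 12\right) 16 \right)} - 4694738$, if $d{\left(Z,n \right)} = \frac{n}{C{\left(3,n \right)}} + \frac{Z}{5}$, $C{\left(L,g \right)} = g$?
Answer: $- \frac{23761978}{5} \approx -4.7524 \cdot 10^{6}$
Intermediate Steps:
$d{\left(Z,n \right)} = 1 + \frac{Z}{5}$ ($d{\left(Z,n \right)} = \frac{n}{n} + \frac{Z}{5} = 1 + Z \frac{1}{5} = 1 + \frac{Z}{5}$)
$k{\left(I \right)} = I \left(26 - \frac{13 I}{5}\right)$ ($k{\left(I \right)} = \left(1 + \frac{5 - I}{5}\right) 13 I = \left(1 - \left(-1 + \frac{I}{5}\right)\right) 13 I = \left(2 - \frac{I}{5}\right) 13 I = \left(26 - \frac{13 I}{5}\right) I = I \left(26 - \frac{13 I}{5}\right)$)
$k{\left(\left(3 - 12\right) 16 \right)} - 4694738 = \frac{13 \left(3 - 12\right) 16 \left(10 - \left(3 - 12\right) 16\right)}{5} - 4694738 = \frac{13 \left(\left(-9\right) 16\right) \left(10 - \left(-9\right) 16\right)}{5} - 4694738 = \frac{13}{5} \left(-144\right) \left(10 - -144\right) - 4694738 = \frac{13}{5} \left(-144\right) \left(10 + 144\right) - 4694738 = \frac{13}{5} \left(-144\right) 154 - 4694738 = - \frac{288288}{5} - 4694738 = - \frac{23761978}{5}$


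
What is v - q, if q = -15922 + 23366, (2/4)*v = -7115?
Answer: -21674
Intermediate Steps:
v = -14230 (v = 2*(-7115) = -14230)
q = 7444
v - q = -14230 - 1*7444 = -14230 - 7444 = -21674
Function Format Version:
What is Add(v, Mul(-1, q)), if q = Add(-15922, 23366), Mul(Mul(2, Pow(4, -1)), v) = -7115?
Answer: -21674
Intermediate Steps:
v = -14230 (v = Mul(2, -7115) = -14230)
q = 7444
Add(v, Mul(-1, q)) = Add(-14230, Mul(-1, 7444)) = Add(-14230, -7444) = -21674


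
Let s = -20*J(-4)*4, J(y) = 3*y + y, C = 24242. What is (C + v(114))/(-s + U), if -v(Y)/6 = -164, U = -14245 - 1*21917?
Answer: -12613/18721 ≈ -0.67374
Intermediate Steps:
U = -36162 (U = -14245 - 21917 = -36162)
v(Y) = 984 (v(Y) = -6*(-164) = 984)
J(y) = 4*y
s = 1280 (s = -80*(-4)*4 = -20*(-16)*4 = 320*4 = 1280)
(C + v(114))/(-s + U) = (24242 + 984)/(-1*1280 - 36162) = 25226/(-1280 - 36162) = 25226/(-37442) = 25226*(-1/37442) = -12613/18721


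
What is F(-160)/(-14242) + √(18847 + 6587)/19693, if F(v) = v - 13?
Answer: 173/14242 + 9*√314/19693 ≈ 0.020245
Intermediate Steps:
F(v) = -13 + v
F(-160)/(-14242) + √(18847 + 6587)/19693 = (-13 - 160)/(-14242) + √(18847 + 6587)/19693 = -173*(-1/14242) + √25434*(1/19693) = 173/14242 + (9*√314)*(1/19693) = 173/14242 + 9*√314/19693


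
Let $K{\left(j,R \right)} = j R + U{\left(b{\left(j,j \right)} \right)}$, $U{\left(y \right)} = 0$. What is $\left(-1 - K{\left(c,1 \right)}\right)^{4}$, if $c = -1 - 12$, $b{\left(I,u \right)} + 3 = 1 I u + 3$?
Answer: $20736$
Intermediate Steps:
$b{\left(I,u \right)} = I u$ ($b{\left(I,u \right)} = -3 + \left(1 I u + 3\right) = -3 + \left(I u + 3\right) = -3 + \left(3 + I u\right) = I u$)
$c = -13$ ($c = -1 - 12 = -13$)
$K{\left(j,R \right)} = R j$ ($K{\left(j,R \right)} = j R + 0 = R j + 0 = R j$)
$\left(-1 - K{\left(c,1 \right)}\right)^{4} = \left(-1 - 1 \left(-13\right)\right)^{4} = \left(-1 - -13\right)^{4} = \left(-1 + 13\right)^{4} = 12^{4} = 20736$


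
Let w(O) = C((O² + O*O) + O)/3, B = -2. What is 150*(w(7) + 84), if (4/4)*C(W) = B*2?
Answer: 12400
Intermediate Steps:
C(W) = -4 (C(W) = -2*2 = -4)
w(O) = -4/3
150*(w(7) + 84) = 150*(-4/3 + 84) = 150*(248/3) = 12400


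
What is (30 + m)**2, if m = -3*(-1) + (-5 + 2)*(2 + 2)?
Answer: 441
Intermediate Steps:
m = -9 (m = 3 - 3*4 = 3 - 12 = -9)
(30 + m)**2 = (30 - 9)**2 = 21**2 = 441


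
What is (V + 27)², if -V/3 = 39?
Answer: 8100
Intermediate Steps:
V = -117 (V = -3*39 = -117)
(V + 27)² = (-117 + 27)² = (-90)² = 8100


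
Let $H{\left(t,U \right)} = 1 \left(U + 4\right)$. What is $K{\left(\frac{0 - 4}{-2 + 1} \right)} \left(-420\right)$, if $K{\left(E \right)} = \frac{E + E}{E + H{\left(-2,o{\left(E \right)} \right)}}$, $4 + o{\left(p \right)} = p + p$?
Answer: $-280$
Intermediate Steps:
$o{\left(p \right)} = -4 + 2 p$ ($o{\left(p \right)} = -4 + \left(p + p\right) = -4 + 2 p$)
$H{\left(t,U \right)} = 4 + U$ ($H{\left(t,U \right)} = 1 \left(4 + U\right) = 4 + U$)
$K{\left(E \right)} = \frac{2}{3}$ ($K{\left(E \right)} = \frac{E + E}{E + \left(4 + \left(-4 + 2 E\right)\right)} = \frac{2 E}{E + 2 E} = \frac{2 E}{3 E} = 2 E \frac{1}{3 E} = \frac{2}{3}$)
$K{\left(\frac{0 - 4}{-2 + 1} \right)} \left(-420\right) = \frac{2}{3} \left(-420\right) = -280$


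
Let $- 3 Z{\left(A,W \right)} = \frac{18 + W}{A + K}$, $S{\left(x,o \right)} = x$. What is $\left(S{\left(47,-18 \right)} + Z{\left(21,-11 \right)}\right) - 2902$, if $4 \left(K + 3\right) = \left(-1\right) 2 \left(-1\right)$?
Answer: $- \frac{316919}{111} \approx -2855.1$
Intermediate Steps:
$K = - \frac{5}{2}$ ($K = -3 + \frac{\left(-1\right) 2 \left(-1\right)}{4} = -3 + \frac{\left(-2\right) \left(-1\right)}{4} = -3 + \frac{1}{4} \cdot 2 = -3 + \frac{1}{2} = - \frac{5}{2} \approx -2.5$)
$Z{\left(A,W \right)} = - \frac{18 + W}{3 \left(- \frac{5}{2} + A\right)}$ ($Z{\left(A,W \right)} = - \frac{\left(18 + W\right) \frac{1}{A - \frac{5}{2}}}{3} = - \frac{\left(18 + W\right) \frac{1}{- \frac{5}{2} + A}}{3} = - \frac{\frac{1}{- \frac{5}{2} + A} \left(18 + W\right)}{3} = - \frac{18 + W}{3 \left(- \frac{5}{2} + A\right)}$)
$\left(S{\left(47,-18 \right)} + Z{\left(21,-11 \right)}\right) - 2902 = \left(47 + \frac{2 \left(-18 - -11\right)}{3 \left(-5 + 2 \cdot 21\right)}\right) - 2902 = \left(47 + \frac{2 \left(-18 + 11\right)}{3 \left(-5 + 42\right)}\right) - 2902 = \left(47 + \frac{2}{3} \cdot \frac{1}{37} \left(-7\right)\right) - 2902 = \left(47 - \frac{14}{111}\right) - 2902 = \frac{5203}{111} - 2902 = - \frac{316919}{111}$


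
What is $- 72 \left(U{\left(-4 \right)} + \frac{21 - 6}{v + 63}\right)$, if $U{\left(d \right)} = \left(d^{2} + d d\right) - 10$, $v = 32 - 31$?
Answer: $- \frac{12807}{8} \approx -1600.9$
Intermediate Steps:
$v = 1$
$U{\left(d \right)} = -10 + 2 d^{2}$ ($U{\left(d \right)} = \left(d^{2} + d^{2}\right) - 10 = 2 d^{2} - 10 = -10 + 2 d^{2}$)
$- 72 \left(U{\left(-4 \right)} + \frac{21 - 6}{v + 63}\right) = - 72 \left(\left(-10 + 2 \left(-4\right)^{2}\right) + \frac{21 - 6}{1 + 63}\right) = - 72 \left(\left(-10 + 2 \cdot 16\right) + \frac{15}{64}\right) = - 72 \left(\left(-10 + 32\right) + 15 \cdot \frac{1}{64}\right) = - 72 \left(22 + \frac{15}{64}\right) = \left(-72\right) \frac{1423}{64} = - \frac{12807}{8}$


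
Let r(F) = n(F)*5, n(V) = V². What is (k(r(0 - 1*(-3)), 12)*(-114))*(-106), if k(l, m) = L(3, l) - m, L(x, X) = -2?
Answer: -169176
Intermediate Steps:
r(F) = 5*F² (r(F) = F²*5 = 5*F²)
k(l, m) = -2 - m
(k(r(0 - 1*(-3)), 12)*(-114))*(-106) = ((-2 - 1*12)*(-114))*(-106) = ((-2 - 12)*(-114))*(-106) = -14*(-114)*(-106) = 1596*(-106) = -169176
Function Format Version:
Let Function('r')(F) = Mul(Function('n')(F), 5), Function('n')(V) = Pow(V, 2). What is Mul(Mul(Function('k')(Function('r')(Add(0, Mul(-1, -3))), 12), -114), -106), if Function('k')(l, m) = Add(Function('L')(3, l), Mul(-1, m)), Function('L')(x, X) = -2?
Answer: -169176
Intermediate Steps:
Function('r')(F) = Mul(5, Pow(F, 2)) (Function('r')(F) = Mul(Pow(F, 2), 5) = Mul(5, Pow(F, 2)))
Function('k')(l, m) = Add(-2, Mul(-1, m))
Mul(Mul(Function('k')(Function('r')(Add(0, Mul(-1, -3))), 12), -114), -106) = Mul(Mul(Add(-2, Mul(-1, 12)), -114), -106) = Mul(Mul(Add(-2, -12), -114), -106) = Mul(Mul(-14, -114), -106) = Mul(1596, -106) = -169176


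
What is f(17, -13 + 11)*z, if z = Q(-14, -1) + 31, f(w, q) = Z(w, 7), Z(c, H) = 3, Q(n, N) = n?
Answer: 51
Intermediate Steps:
f(w, q) = 3
z = 17 (z = -14 + 31 = 17)
f(17, -13 + 11)*z = 3*17 = 51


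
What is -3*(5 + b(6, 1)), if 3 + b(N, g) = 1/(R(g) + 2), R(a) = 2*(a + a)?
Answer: -13/2 ≈ -6.5000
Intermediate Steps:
R(a) = 4*a (R(a) = 2*(2*a) = 4*a)
b(N, g) = -3 + 1/(2 + 4*g) (b(N, g) = -3 + 1/(4*g + 2) = -3 + 1/(2 + 4*g))
-3*(5 + b(6, 1)) = -3*(5 + (-5 - 12*1)/(2*(1 + 2*1))) = -3*(5 + (-5 - 12)/(2*(1 + 2))) = -3*(5 + (½)*(-17)/3) = -3*(5 + (½)*(⅓)*(-17)) = -3*(5 - 17/6) = -3*13/6 = -13/2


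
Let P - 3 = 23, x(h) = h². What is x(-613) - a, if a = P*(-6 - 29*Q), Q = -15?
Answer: 364615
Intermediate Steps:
P = 26 (P = 3 + 23 = 26)
a = 11154 (a = 26*(-6 - 29*(-15)) = 26*(-6 + 435) = 26*429 = 11154)
x(-613) - a = (-613)² - 1*11154 = 375769 - 11154 = 364615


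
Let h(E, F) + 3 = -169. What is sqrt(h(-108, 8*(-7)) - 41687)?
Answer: 3*I*sqrt(4651) ≈ 204.59*I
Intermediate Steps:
h(E, F) = -172 (h(E, F) = -3 - 169 = -172)
sqrt(h(-108, 8*(-7)) - 41687) = sqrt(-172 - 41687) = sqrt(-41859) = 3*I*sqrt(4651)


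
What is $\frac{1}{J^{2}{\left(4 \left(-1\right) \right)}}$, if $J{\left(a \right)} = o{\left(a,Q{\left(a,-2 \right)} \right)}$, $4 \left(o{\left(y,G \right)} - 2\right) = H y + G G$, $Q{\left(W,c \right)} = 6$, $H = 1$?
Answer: $\frac{1}{100} \approx 0.01$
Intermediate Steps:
$o{\left(y,G \right)} = 2 + \frac{y}{4} + \frac{G^{2}}{4}$ ($o{\left(y,G \right)} = 2 + \frac{1 y + G G}{4} = 2 + \frac{y + G^{2}}{4} = 2 + \left(\frac{y}{4} + \frac{G^{2}}{4}\right) = 2 + \frac{y}{4} + \frac{G^{2}}{4}$)
$J{\left(a \right)} = 11 + \frac{a}{4}$ ($J{\left(a \right)} = 2 + \frac{a}{4} + \frac{6^{2}}{4} = 2 + \frac{a}{4} + \frac{1}{4} \cdot 36 = 2 + \frac{a}{4} + 9 = 11 + \frac{a}{4}$)
$\frac{1}{J^{2}{\left(4 \left(-1\right) \right)}} = \frac{1}{\left(11 + \frac{4 \left(-1\right)}{4}\right)^{2}} = \frac{1}{\left(11 + \frac{1}{4} \left(-4\right)\right)^{2}} = \frac{1}{\left(11 - 1\right)^{2}} = \frac{1}{10^{2}} = \frac{1}{100}$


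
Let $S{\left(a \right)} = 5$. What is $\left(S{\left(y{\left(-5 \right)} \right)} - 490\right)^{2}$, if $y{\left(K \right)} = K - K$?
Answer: $235225$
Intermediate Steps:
$y{\left(K \right)} = 0$
$\left(S{\left(y{\left(-5 \right)} \right)} - 490\right)^{2} = \left(5 - 490\right)^{2} = \left(-485\right)^{2} = 235225$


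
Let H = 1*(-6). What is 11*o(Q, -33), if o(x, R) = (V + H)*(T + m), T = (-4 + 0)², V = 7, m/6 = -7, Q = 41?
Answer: -286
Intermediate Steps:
m = -42 (m = 6*(-7) = -42)
T = 16 (T = (-4)² = 16)
H = -6
o(x, R) = -26 (o(x, R) = (7 - 6)*(16 - 42) = 1*(-26) = -26)
11*o(Q, -33) = 11*(-26) = -286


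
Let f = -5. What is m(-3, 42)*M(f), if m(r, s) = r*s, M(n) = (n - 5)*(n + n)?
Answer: -12600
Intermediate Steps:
M(n) = 2*n*(-5 + n) (M(n) = (-5 + n)*(2*n) = 2*n*(-5 + n))
m(-3, 42)*M(f) = (-3*42)*(2*(-5)*(-5 - 5)) = -252*(-5)*(-10) = -126*100 = -12600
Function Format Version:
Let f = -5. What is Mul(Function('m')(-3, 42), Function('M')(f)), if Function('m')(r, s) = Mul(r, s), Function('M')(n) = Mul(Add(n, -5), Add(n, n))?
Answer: -12600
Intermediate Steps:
Function('M')(n) = Mul(2, n, Add(-5, n)) (Function('M')(n) = Mul(Add(-5, n), Mul(2, n)) = Mul(2, n, Add(-5, n)))
Mul(Function('m')(-3, 42), Function('M')(f)) = Mul(Mul(-3, 42), Mul(2, -5, Add(-5, -5))) = Mul(-126, Mul(2, -5, -10)) = Mul(-126, 100) = -12600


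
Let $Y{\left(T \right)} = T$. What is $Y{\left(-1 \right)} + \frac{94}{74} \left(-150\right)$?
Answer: $- \frac{7087}{37} \approx -191.54$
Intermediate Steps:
$Y{\left(-1 \right)} + \frac{94}{74} \left(-150\right) = -1 + \frac{94}{74} \left(-150\right) = -1 + 94 \cdot \frac{1}{74} \left(-150\right) = -1 + \frac{47}{37} \left(-150\right) = -1 - \frac{7050}{37} = - \frac{7087}{37}$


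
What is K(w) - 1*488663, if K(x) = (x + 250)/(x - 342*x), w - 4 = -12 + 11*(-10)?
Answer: -893764621/1829 ≈ -4.8866e+5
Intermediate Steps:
w = -118 (w = 4 + (-12 + 11*(-10)) = 4 + (-12 - 110) = 4 - 122 = -118)
K(x) = -(250 + x)/(341*x) (K(x) = (250 + x)/((-341*x)) = (250 + x)*(-1/(341*x)) = -(250 + x)/(341*x))
K(w) - 1*488663 = (1/341)*(-250 - 1*(-118))/(-118) - 1*488663 = (1/341)*(-1/118)*(-250 + 118) - 488663 = (1/341)*(-1/118)*(-132) - 488663 = 6/1829 - 488663 = -893764621/1829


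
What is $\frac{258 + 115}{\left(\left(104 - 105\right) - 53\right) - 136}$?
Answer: $- \frac{373}{190} \approx -1.9632$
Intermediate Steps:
$\frac{258 + 115}{\left(\left(104 - 105\right) - 53\right) - 136} = \frac{373}{\left(-1 - 53\right) - 136} = \frac{373}{-54 - 136} = \frac{373}{-190} = 373 \left(- \frac{1}{190}\right) = - \frac{373}{190}$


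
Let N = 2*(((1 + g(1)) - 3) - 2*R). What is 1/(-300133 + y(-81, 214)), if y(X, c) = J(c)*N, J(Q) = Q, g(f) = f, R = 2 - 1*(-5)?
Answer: -1/306553 ≈ -3.2621e-6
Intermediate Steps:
R = 7 (R = 2 + 5 = 7)
N = -30 (N = 2*(((1 + 1) - 3) - 2*7) = 2*((2 - 3) - 14) = 2*(-1 - 14) = 2*(-15) = -30)
y(X, c) = -30*c (y(X, c) = c*(-30) = -30*c)
1/(-300133 + y(-81, 214)) = 1/(-300133 - 30*214) = 1/(-300133 - 6420) = 1/(-306553) = -1/306553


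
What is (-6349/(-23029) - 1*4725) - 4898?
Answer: -221601718/23029 ≈ -9622.7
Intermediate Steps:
(-6349/(-23029) - 1*4725) - 4898 = (-6349*(-1/23029) - 4725) - 4898 = (6349/23029 - 4725) - 4898 = -108805676/23029 - 4898 = -221601718/23029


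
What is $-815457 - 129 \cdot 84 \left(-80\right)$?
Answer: $51423$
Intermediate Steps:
$-815457 - 129 \cdot 84 \left(-80\right) = -815457 - 10836 \left(-80\right) = -815457 - -866880 = -815457 + 866880 = 51423$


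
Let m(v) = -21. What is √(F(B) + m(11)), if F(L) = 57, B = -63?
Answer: 6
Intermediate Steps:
√(F(B) + m(11)) = √(57 - 21) = √36 = 6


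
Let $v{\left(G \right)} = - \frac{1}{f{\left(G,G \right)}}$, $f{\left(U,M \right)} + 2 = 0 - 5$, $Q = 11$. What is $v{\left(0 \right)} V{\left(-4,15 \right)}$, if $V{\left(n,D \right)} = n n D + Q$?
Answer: $\frac{251}{7} \approx 35.857$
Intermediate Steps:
$V{\left(n,D \right)} = 11 + D n^{2}$ ($V{\left(n,D \right)} = n n D + 11 = n^{2} D + 11 = D n^{2} + 11 = 11 + D n^{2}$)
$f{\left(U,M \right)} = -7$ ($f{\left(U,M \right)} = -2 + \left(0 - 5\right) = -2 - 5 = -7$)
$v{\left(G \right)} = \frac{1}{7}$ ($v{\left(G \right)} = - \frac{1}{-7} = \left(-1\right) \left(- \frac{1}{7}\right) = \frac{1}{7}$)
$v{\left(0 \right)} V{\left(-4,15 \right)} = \frac{11 + 15 \left(-4\right)^{2}}{7} = \frac{11 + 15 \cdot 16}{7} = \frac{11 + 240}{7} = \frac{1}{7} \cdot 251 = \frac{251}{7}$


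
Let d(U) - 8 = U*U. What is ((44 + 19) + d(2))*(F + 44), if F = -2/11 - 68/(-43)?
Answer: 1610550/473 ≈ 3405.0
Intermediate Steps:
d(U) = 8 + U² (d(U) = 8 + U*U = 8 + U²)
F = 662/473 (F = -2*1/11 - 68*(-1/43) = -2/11 + 68/43 = 662/473 ≈ 1.3996)
((44 + 19) + d(2))*(F + 44) = ((44 + 19) + (8 + 2²))*(662/473 + 44) = (63 + (8 + 4))*(21474/473) = (63 + 12)*(21474/473) = 75*(21474/473) = 1610550/473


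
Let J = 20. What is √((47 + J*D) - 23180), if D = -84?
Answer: 3*I*√2757 ≈ 157.52*I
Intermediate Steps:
√((47 + J*D) - 23180) = √((47 + 20*(-84)) - 23180) = √((47 - 1680) - 23180) = √(-1633 - 23180) = √(-24813) = 3*I*√2757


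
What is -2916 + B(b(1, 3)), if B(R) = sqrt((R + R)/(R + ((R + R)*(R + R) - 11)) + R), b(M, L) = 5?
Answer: -2916 + 4*sqrt(705)/47 ≈ -2913.7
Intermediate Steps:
B(R) = sqrt(R + 2*R/(-11 + R + 4*R**2)) (B(R) = sqrt((2*R)/(R + ((2*R)*(2*R) - 11)) + R) = sqrt((2*R)/(R + (4*R**2 - 11)) + R) = sqrt((2*R)/(R + (-11 + 4*R**2)) + R) = sqrt((2*R)/(-11 + R + 4*R**2) + R) = sqrt(2*R/(-11 + R + 4*R**2) + R) = sqrt(R + 2*R/(-11 + R + 4*R**2)))
-2916 + B(b(1, 3)) = -2916 + sqrt(5*(-9 + 5 + 4*5**2)/(-11 + 5 + 4*5**2)) = -2916 + sqrt(5*(-9 + 5 + 4*25)/(-11 + 5 + 4*25)) = -2916 + sqrt(5*(-9 + 5 + 100)/(-11 + 5 + 100)) = -2916 + sqrt(5*96/94) = -2916 + sqrt(5*(1/94)*96) = -2916 + sqrt(240/47) = -2916 + 4*sqrt(705)/47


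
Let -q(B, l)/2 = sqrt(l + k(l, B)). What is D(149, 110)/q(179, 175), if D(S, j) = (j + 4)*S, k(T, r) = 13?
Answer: -8493*sqrt(47)/94 ≈ -619.42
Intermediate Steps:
D(S, j) = S*(4 + j) (D(S, j) = (4 + j)*S = S*(4 + j))
q(B, l) = -2*sqrt(13 + l) (q(B, l) = -2*sqrt(l + 13) = -2*sqrt(13 + l))
D(149, 110)/q(179, 175) = (149*(4 + 110))/((-2*sqrt(13 + 175))) = (149*114)/((-4*sqrt(47))) = 16986/((-4*sqrt(47))) = 16986*(-sqrt(47)/188) = -8493*sqrt(47)/94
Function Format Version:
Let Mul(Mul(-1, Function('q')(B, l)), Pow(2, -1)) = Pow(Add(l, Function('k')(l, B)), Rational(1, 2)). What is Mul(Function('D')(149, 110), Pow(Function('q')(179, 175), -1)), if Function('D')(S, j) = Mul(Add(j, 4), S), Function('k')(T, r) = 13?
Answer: Mul(Rational(-8493, 94), Pow(47, Rational(1, 2))) ≈ -619.42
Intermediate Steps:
Function('D')(S, j) = Mul(S, Add(4, j)) (Function('D')(S, j) = Mul(Add(4, j), S) = Mul(S, Add(4, j)))
Function('q')(B, l) = Mul(-2, Pow(Add(13, l), Rational(1, 2))) (Function('q')(B, l) = Mul(-2, Pow(Add(l, 13), Rational(1, 2))) = Mul(-2, Pow(Add(13, l), Rational(1, 2))))
Mul(Function('D')(149, 110), Pow(Function('q')(179, 175), -1)) = Mul(Mul(149, Add(4, 110)), Pow(Mul(-2, Pow(Add(13, 175), Rational(1, 2))), -1)) = Mul(Mul(149, 114), Pow(Mul(-2, Pow(188, Rational(1, 2))), -1)) = Mul(16986, Pow(Mul(-2, Mul(2, Pow(47, Rational(1, 2)))), -1)) = Mul(16986, Pow(Mul(-4, Pow(47, Rational(1, 2))), -1)) = Mul(16986, Mul(Rational(-1, 188), Pow(47, Rational(1, 2)))) = Mul(Rational(-8493, 94), Pow(47, Rational(1, 2)))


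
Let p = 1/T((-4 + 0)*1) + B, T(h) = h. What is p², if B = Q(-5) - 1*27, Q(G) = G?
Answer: 16641/16 ≈ 1040.1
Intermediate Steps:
B = -32 (B = -5 - 1*27 = -5 - 27 = -32)
p = -129/4 (p = 1/((-4 + 0)*1) - 32 = 1/(-4*1) - 32 = 1/(-4) - 32 = -¼ - 32 = -129/4 ≈ -32.250)
p² = (-129/4)² = 16641/16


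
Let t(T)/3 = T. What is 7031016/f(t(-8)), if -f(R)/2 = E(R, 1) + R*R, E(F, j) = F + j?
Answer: -3515508/553 ≈ -6357.2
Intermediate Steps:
t(T) = 3*T
f(R) = -2 - 2*R - 2*R² (f(R) = -2*((R + 1) + R*R) = -2*((1 + R) + R²) = -2*(1 + R + R²) = -2 - 2*R - 2*R²)
7031016/f(t(-8)) = 7031016/(-2 - 6*(-8) - 2*(3*(-8))²) = 7031016/(-2 - 2*(-24) - 2*(-24)²) = 7031016/(-2 + 48 - 2*576) = 7031016/(-2 + 48 - 1152) = 7031016/(-1106) = 7031016*(-1/1106) = -3515508/553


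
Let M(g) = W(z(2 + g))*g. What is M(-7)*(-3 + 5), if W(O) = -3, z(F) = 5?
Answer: 42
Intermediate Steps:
M(g) = -3*g
M(-7)*(-3 + 5) = (-3*(-7))*(-3 + 5) = 21*2 = 42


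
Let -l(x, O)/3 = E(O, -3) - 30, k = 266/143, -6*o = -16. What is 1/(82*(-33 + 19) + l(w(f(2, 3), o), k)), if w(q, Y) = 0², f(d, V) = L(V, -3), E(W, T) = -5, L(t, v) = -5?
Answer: -1/1043 ≈ -0.00095877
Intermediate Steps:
f(d, V) = -5
o = 8/3 (o = -⅙*(-16) = 8/3 ≈ 2.6667)
k = 266/143 (k = 266*(1/143) = 266/143 ≈ 1.8601)
w(q, Y) = 0
l(x, O) = 105 (l(x, O) = -3*(-5 - 30) = -3*(-35) = 105)
1/(82*(-33 + 19) + l(w(f(2, 3), o), k)) = 1/(82*(-33 + 19) + 105) = 1/(82*(-14) + 105) = 1/(-1148 + 105) = 1/(-1043) = -1/1043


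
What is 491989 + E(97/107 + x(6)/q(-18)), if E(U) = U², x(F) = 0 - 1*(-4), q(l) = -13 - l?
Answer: 140820385094/286225 ≈ 4.9199e+5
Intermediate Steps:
x(F) = 4 (x(F) = 0 + 4 = 4)
491989 + E(97/107 + x(6)/q(-18)) = 491989 + (97/107 + 4/(-13 - 1*(-18)))² = 491989 + (97*(1/107) + 4/(-13 + 18))² = 491989 + (97/107 + 4/5)² = 491989 + (97/107 + 4*(⅕))² = 491989 + (97/107 + ⅘)² = 491989 + (913/535)² = 491989 + 833569/286225 = 140820385094/286225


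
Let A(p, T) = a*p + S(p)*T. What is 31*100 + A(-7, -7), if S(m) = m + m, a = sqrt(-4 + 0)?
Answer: 3198 - 14*I ≈ 3198.0 - 14.0*I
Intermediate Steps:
a = 2*I (a = sqrt(-4) = 2*I ≈ 2.0*I)
S(m) = 2*m
A(p, T) = 2*I*p + 2*T*p (A(p, T) = (2*I)*p + (2*p)*T = 2*I*p + 2*T*p)
31*100 + A(-7, -7) = 31*100 + 2*(-7)*(I - 7) = 3100 + 2*(-7)*(-7 + I) = 3100 + (98 - 14*I) = 3198 - 14*I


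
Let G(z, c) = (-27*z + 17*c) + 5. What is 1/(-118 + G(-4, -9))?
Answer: -1/158 ≈ -0.0063291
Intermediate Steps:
G(z, c) = 5 - 27*z + 17*c
1/(-118 + G(-4, -9)) = 1/(-118 + (5 - 27*(-4) + 17*(-9))) = 1/(-118 + (5 + 108 - 153)) = 1/(-118 - 40) = 1/(-158) = -1/158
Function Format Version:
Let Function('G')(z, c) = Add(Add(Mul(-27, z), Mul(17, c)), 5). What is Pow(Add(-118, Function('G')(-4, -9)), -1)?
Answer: Rational(-1, 158) ≈ -0.0063291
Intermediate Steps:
Function('G')(z, c) = Add(5, Mul(-27, z), Mul(17, c))
Pow(Add(-118, Function('G')(-4, -9)), -1) = Pow(Add(-118, Add(5, Mul(-27, -4), Mul(17, -9))), -1) = Pow(Add(-118, Add(5, 108, -153)), -1) = Pow(Add(-118, -40), -1) = Pow(-158, -1) = Rational(-1, 158)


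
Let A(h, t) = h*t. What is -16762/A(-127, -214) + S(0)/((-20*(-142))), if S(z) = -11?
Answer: -23951519/38592760 ≈ -0.62062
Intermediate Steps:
-16762/A(-127, -214) + S(0)/((-20*(-142))) = -16762/((-127*(-214))) - 11/((-20*(-142))) = -16762/27178 - 11/2840 = -16762*1/27178 - 11*1/2840 = -8381/13589 - 11/2840 = -23951519/38592760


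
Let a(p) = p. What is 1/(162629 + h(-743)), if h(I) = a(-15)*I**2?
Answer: -1/8118106 ≈ -1.2318e-7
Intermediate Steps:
h(I) = -15*I**2
1/(162629 + h(-743)) = 1/(162629 - 15*(-743)**2) = 1/(162629 - 15*552049) = 1/(162629 - 8280735) = 1/(-8118106) = -1/8118106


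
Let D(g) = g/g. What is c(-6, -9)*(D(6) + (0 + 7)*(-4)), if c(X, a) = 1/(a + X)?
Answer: 9/5 ≈ 1.8000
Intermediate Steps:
c(X, a) = 1/(X + a)
D(g) = 1
c(-6, -9)*(D(6) + (0 + 7)*(-4)) = (1 + (0 + 7)*(-4))/(-6 - 9) = (1 + 7*(-4))/(-15) = -(1 - 28)/15 = -1/15*(-27) = 9/5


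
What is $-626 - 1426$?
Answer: $-2052$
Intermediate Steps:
$-626 - 1426 = -2052$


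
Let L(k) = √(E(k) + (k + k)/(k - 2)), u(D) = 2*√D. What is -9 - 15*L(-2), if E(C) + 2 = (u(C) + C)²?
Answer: -9 - 15*√(-5 - 8*I*√2) ≈ -37.793 + 44.205*I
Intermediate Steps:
E(C) = -2 + (C + 2*√C)² (E(C) = -2 + (2*√C + C)² = -2 + (C + 2*√C)²)
L(k) = √(-2 + (k + 2*√k)² + 2*k/(-2 + k)) (L(k) = √((-2 + (k + 2*√k)²) + (k + k)/(k - 2)) = √((-2 + (k + 2*√k)²) + (2*k)/(-2 + k)) = √((-2 + (k + 2*√k)²) + 2*k/(-2 + k)) = √(-2 + (k + 2*√k)² + 2*k/(-2 + k)))
-9 - 15*L(-2) = -9 - 15*√((2*(-2) + (-2 - 2)*(-2 + (-2 + 2*√(-2))²))/(-2 - 2)) = -9 - 15*√(-1 + (-2 + 2*(I*√2))²) = -9 - 15*√(4 + 4*(-2 + (-2 + 2*I*√2)²))/2 = -9 - 15*√(-4 + 4*(-2 + 2*I*√2)²)/2 = -9 - 15*√(-1 + (-2 + 2*I*√2)²)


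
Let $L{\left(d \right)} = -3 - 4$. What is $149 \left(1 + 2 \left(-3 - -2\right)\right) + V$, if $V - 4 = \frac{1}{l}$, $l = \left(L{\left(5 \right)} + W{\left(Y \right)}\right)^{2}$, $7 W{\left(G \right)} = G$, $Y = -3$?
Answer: $- \frac{392031}{2704} \approx -144.98$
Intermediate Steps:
$W{\left(G \right)} = \frac{G}{7}$
$L{\left(d \right)} = -7$ ($L{\left(d \right)} = -3 - 4 = -7$)
$l = \frac{2704}{49}$ ($l = \left(-7 + \frac{1}{7} \left(-3\right)\right)^{2} = \left(-7 - \frac{3}{7}\right)^{2} = \left(- \frac{52}{7}\right)^{2} = \frac{2704}{49} \approx 55.184$)
$V = \frac{10865}{2704}$ ($V = 4 + \frac{1}{\frac{2704}{49}} = 4 + \frac{49}{2704} = \frac{10865}{2704} \approx 4.0181$)
$149 \left(1 + 2 \left(-3 - -2\right)\right) + V = 149 \left(1 + 2 \left(-3 - -2\right)\right) + \frac{10865}{2704} = 149 \left(1 + 2 \left(-3 + 2\right)\right) + \frac{10865}{2704} = 149 \left(1 + 2 \left(-1\right)\right) + \frac{10865}{2704} = 149 \left(1 - 2\right) + \frac{10865}{2704} = 149 \left(-1\right) + \frac{10865}{2704} = -149 + \frac{10865}{2704} = - \frac{392031}{2704}$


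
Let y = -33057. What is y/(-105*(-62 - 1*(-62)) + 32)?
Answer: -33057/32 ≈ -1033.0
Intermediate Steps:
y/(-105*(-62 - 1*(-62)) + 32) = -33057/(-105*(-62 - 1*(-62)) + 32) = -33057/(-105*(-62 + 62) + 32) = -33057/(-105*0 + 32) = -33057/(0 + 32) = -33057/32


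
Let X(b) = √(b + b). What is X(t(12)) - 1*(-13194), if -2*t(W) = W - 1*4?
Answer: 13194 + 2*I*√2 ≈ 13194.0 + 2.8284*I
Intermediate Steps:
t(W) = 2 - W/2 (t(W) = -(W - 1*4)/2 = -(W - 4)/2 = -(-4 + W)/2 = 2 - W/2)
X(b) = √2*√b (X(b) = √(2*b) = √2*√b)
X(t(12)) - 1*(-13194) = √2*√(2 - ½*12) - 1*(-13194) = √2*√(2 - 6) + 13194 = √2*√(-4) + 13194 = √2*(2*I) + 13194 = 2*I*√2 + 13194 = 13194 + 2*I*√2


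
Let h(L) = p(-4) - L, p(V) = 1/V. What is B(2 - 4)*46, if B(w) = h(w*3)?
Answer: 529/2 ≈ 264.50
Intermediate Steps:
h(L) = -¼ - L (h(L) = 1/(-4) - L = -¼ - L)
B(w) = -¼ - 3*w (B(w) = -¼ - w*3 = -¼ - 3*w)
B(2 - 4)*46 = (-¼ - 3*(2 - 4))*46 = (-¼ - 3*(-2))*46 = (-¼ + 6)*46 = (23/4)*46 = 529/2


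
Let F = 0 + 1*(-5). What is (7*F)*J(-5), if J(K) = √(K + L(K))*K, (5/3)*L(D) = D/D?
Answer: 35*I*√110 ≈ 367.08*I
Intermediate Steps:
L(D) = ⅗ (L(D) = 3*(D/D)/5 = (⅗)*1 = ⅗)
F = -5 (F = 0 - 5 = -5)
J(K) = K*√(⅗ + K) (J(K) = √(K + ⅗)*K = √(⅗ + K)*K = K*√(⅗ + K))
(7*F)*J(-5) = (7*(-5))*((⅕)*(-5)*√(15 + 25*(-5))) = -7*(-5)*√(15 - 125) = -7*(-5)*√(-110) = -7*(-5)*I*√110 = -(-35)*I*√110 = 35*I*√110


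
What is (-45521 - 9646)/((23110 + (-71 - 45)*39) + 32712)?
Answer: -55167/51298 ≈ -1.0754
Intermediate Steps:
(-45521 - 9646)/((23110 + (-71 - 45)*39) + 32712) = -55167/((23110 - 116*39) + 32712) = -55167/((23110 - 4524) + 32712) = -55167/(18586 + 32712) = -55167/51298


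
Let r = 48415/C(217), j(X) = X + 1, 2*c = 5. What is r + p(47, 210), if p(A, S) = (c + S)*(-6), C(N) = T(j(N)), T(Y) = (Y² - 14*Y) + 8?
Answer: -11332717/8896 ≈ -1273.9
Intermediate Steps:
c = 5/2 (c = (½)*5 = 5/2 ≈ 2.5000)
j(X) = 1 + X
T(Y) = 8 + Y² - 14*Y
C(N) = -6 + (1 + N)² - 14*N (C(N) = 8 + (1 + N)² - 14*(1 + N) = 8 + (1 + N)² + (-14 - 14*N) = -6 + (1 + N)² - 14*N)
p(A, S) = -15 - 6*S (p(A, S) = (5/2 + S)*(-6) = -15 - 6*S)
r = 9683/8896 (r = 48415/(-5 + 217² - 12*217) = 48415/(-5 + 47089 - 2604) = 48415/44480 = 48415*(1/44480) = 9683/8896 ≈ 1.0885)
r + p(47, 210) = 9683/8896 + (-15 - 6*210) = 9683/8896 + (-15 - 1260) = 9683/8896 - 1275 = -11332717/8896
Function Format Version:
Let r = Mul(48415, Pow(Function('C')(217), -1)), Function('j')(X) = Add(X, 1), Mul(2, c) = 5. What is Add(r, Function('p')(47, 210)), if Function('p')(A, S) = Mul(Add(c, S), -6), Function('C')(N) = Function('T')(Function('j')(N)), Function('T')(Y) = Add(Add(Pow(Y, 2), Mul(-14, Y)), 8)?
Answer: Rational(-11332717, 8896) ≈ -1273.9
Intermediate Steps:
c = Rational(5, 2) (c = Mul(Rational(1, 2), 5) = Rational(5, 2) ≈ 2.5000)
Function('j')(X) = Add(1, X)
Function('T')(Y) = Add(8, Pow(Y, 2), Mul(-14, Y))
Function('C')(N) = Add(-6, Pow(Add(1, N), 2), Mul(-14, N)) (Function('C')(N) = Add(8, Pow(Add(1, N), 2), Mul(-14, Add(1, N))) = Add(8, Pow(Add(1, N), 2), Add(-14, Mul(-14, N))) = Add(-6, Pow(Add(1, N), 2), Mul(-14, N)))
Function('p')(A, S) = Add(-15, Mul(-6, S)) (Function('p')(A, S) = Mul(Add(Rational(5, 2), S), -6) = Add(-15, Mul(-6, S)))
r = Rational(9683, 8896) (r = Mul(48415, Pow(Add(-5, Pow(217, 2), Mul(-12, 217)), -1)) = Mul(48415, Pow(Add(-5, 47089, -2604), -1)) = Mul(48415, Pow(44480, -1)) = Mul(48415, Rational(1, 44480)) = Rational(9683, 8896) ≈ 1.0885)
Add(r, Function('p')(47, 210)) = Add(Rational(9683, 8896), Add(-15, Mul(-6, 210))) = Add(Rational(9683, 8896), Add(-15, -1260)) = Add(Rational(9683, 8896), -1275) = Rational(-11332717, 8896)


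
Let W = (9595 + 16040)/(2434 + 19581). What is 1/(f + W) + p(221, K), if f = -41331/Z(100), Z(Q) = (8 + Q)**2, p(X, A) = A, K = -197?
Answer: -8040210799/40726355 ≈ -197.42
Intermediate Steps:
W = 5127/4403 (W = 25635/22015 = 25635*(1/22015) = 5127/4403 ≈ 1.1644)
f = -13777/3888 (f = -41331/(8 + 100)**2 = -41331/(108**2) = -41331/11664 = -41331*1/11664 = -13777/3888 ≈ -3.5435)
1/(f + W) + p(221, K) = 1/(-13777/3888 + 5127/4403) - 197 = 1/(-40726355/17118864) - 197 = -17118864/40726355 - 197 = -8040210799/40726355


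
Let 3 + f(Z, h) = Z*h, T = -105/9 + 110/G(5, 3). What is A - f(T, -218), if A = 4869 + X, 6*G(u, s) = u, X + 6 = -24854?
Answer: 18734/3 ≈ 6244.7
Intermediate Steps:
X = -24860 (X = -6 - 24854 = -24860)
G(u, s) = u/6
T = 361/3 (T = -105/9 + 110/(((1/6)*5)) = -105*1/9 + 110/(5/6) = -35/3 + 110*(6/5) = -35/3 + 132 = 361/3 ≈ 120.33)
f(Z, h) = -3 + Z*h
A = -19991 (A = 4869 - 24860 = -19991)
A - f(T, -218) = -19991 - (-3 + (361/3)*(-218)) = -19991 - (-3 - 78698/3) = -19991 - 1*(-78707/3) = -19991 + 78707/3 = 18734/3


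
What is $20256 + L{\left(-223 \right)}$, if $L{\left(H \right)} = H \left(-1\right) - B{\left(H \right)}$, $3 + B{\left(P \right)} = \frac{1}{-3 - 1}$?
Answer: $\frac{81929}{4} \approx 20482.0$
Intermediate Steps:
$B{\left(P \right)} = - \frac{13}{4}$ ($B{\left(P \right)} = -3 + \frac{1}{-3 - 1} = -3 + \frac{1}{-4} = -3 - \frac{1}{4} = - \frac{13}{4}$)
$L{\left(H \right)} = \frac{13}{4} - H$ ($L{\left(H \right)} = H \left(-1\right) - - \frac{13}{4} = - H + \frac{13}{4} = \frac{13}{4} - H$)
$20256 + L{\left(-223 \right)} = 20256 + \left(\frac{13}{4} - -223\right) = 20256 + \left(\frac{13}{4} + 223\right) = 20256 + \frac{905}{4} = \frac{81929}{4}$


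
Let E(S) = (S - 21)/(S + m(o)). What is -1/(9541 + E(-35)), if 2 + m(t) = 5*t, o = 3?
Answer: -11/104979 ≈ -0.00010478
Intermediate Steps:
m(t) = -2 + 5*t
E(S) = (-21 + S)/(13 + S) (E(S) = (S - 21)/(S + (-2 + 5*3)) = (-21 + S)/(S + (-2 + 15)) = (-21 + S)/(S + 13) = (-21 + S)/(13 + S))
-1/(9541 + E(-35)) = -1/(9541 + (-21 - 35)/(13 - 35)) = -1/(9541 - 56/(-22)) = -1/(9541 - 1/22*(-56)) = -1/(9541 + 28/11) = -1/104979/11 = -1*11/104979 = -11/104979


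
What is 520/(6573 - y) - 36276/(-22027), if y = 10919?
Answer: 73100728/47864671 ≈ 1.5272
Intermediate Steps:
520/(6573 - y) - 36276/(-22027) = 520/(6573 - 1*10919) - 36276/(-22027) = 520/(6573 - 10919) - 36276*(-1/22027) = 520/(-4346) + 36276/22027 = 520*(-1/4346) + 36276/22027 = -260/2173 + 36276/22027 = 73100728/47864671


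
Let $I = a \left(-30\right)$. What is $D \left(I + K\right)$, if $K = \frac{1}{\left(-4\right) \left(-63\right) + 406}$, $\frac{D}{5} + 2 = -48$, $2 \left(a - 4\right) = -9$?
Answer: $- \frac{1233875}{329} \approx -3750.4$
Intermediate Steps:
$a = - \frac{1}{2}$ ($a = 4 + \frac{1}{2} \left(-9\right) = 4 - \frac{9}{2} = - \frac{1}{2} \approx -0.5$)
$D = -250$ ($D = -10 + 5 \left(-48\right) = -10 - 240 = -250$)
$I = 15$ ($I = \left(- \frac{1}{2}\right) \left(-30\right) = 15$)
$K = \frac{1}{658}$ ($K = \frac{1}{252 + 406} = \frac{1}{658} \approx 0.0015198$)
$D \left(I + K\right) = - 250 \left(15 + \frac{1}{658}\right) = \left(-250\right) \frac{9871}{658} = - \frac{1233875}{329}$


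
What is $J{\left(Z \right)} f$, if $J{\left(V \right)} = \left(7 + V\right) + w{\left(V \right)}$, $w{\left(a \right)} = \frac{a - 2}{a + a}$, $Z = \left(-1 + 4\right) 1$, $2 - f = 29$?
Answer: $- \frac{549}{2} \approx -274.5$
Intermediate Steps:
$f = -27$ ($f = 2 - 29 = -27$)
$Z = 3$ ($Z = 3 \cdot 1 = 3$)
$w{\left(a \right)} = \frac{-2 + a}{2 a}$
$J{\left(V \right)} = 7 + V + \frac{-2 + V}{2 V}$ ($J{\left(V \right)} = \left(7 + V\right) + \frac{-2 + V}{2 V} = 7 + V + \frac{-2 + V}{2 V}$)
$J{\left(Z \right)} f = \left(\frac{15}{2} + 3 - \frac{1}{3}\right) \left(-27\right) = \frac{61}{6} \left(-27\right) = - \frac{549}{2}$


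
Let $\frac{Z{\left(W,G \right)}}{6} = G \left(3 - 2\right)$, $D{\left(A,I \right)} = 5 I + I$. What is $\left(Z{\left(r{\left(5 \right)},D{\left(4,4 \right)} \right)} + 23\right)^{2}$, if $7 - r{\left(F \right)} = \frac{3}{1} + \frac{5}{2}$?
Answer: $27889$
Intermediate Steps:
$D{\left(A,I \right)} = 6 I$
$r{\left(F \right)} = \frac{3}{2}$ ($r{\left(F \right)} = 7 - \left(\frac{3}{1} + \frac{5}{2}\right) = 7 - \left(3 \cdot 1 + 5 \cdot \frac{1}{2}\right) = 7 - \left(3 + \frac{5}{2}\right) = 7 - \frac{11}{2} = \frac{3}{2}$)
$Z{\left(W,G \right)} = 6 G$ ($Z{\left(W,G \right)} = 6 G \left(3 - 2\right) = 6 G 1 = 6 G$)
$\left(Z{\left(r{\left(5 \right)},D{\left(4,4 \right)} \right)} + 23\right)^{2} = \left(6 \cdot 6 \cdot 4 + 23\right)^{2} = \left(6 \cdot 24 + 23\right)^{2} = \left(144 + 23\right)^{2} = 167^{2} = 27889$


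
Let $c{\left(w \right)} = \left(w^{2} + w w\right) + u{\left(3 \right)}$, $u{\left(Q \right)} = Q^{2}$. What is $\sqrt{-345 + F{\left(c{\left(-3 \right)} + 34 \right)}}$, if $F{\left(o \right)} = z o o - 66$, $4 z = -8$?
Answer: $i \sqrt{7853} \approx 88.617 i$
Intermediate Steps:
$z = -2$ ($z = \frac{1}{4} \left(-8\right) = -2$)
$c{\left(w \right)} = 9 + 2 w^{2}$ ($c{\left(w \right)} = \left(w^{2} + w w\right) + 3^{2} = \left(w^{2} + w^{2}\right) + 9 = 2 w^{2} + 9 = 9 + 2 w^{2}$)
$F{\left(o \right)} = -66 - 2 o^{2}$ ($F{\left(o \right)} = - 2 o o - 66 = - 2 o^{2} - 66 = -66 - 2 o^{2}$)
$\sqrt{-345 + F{\left(c{\left(-3 \right)} + 34 \right)}} = \sqrt{-345 - \left(66 + 2 \left(\left(9 + 2 \left(-3\right)^{2}\right) + 34\right)^{2}\right)} = \sqrt{-345 - \left(66 + 2 \left(\left(9 + 2 \cdot 9\right) + 34\right)^{2}\right)} = \sqrt{-345 - \left(66 + 2 \left(\left(9 + 18\right) + 34\right)^{2}\right)} = \sqrt{-345 - \left(66 + 2 \left(27 + 34\right)^{2}\right)} = \sqrt{-345 - \left(66 + 2 \cdot 61^{2}\right)} = \sqrt{-345 - 7508} = \sqrt{-7853} = i \sqrt{7853}$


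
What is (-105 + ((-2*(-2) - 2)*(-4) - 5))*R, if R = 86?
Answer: -10148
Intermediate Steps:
(-105 + ((-2*(-2) - 2)*(-4) - 5))*R = (-105 + ((-2*(-2) - 2)*(-4) - 5))*86 = (-105 + ((4 - 2)*(-4) - 5))*86 = (-105 + (2*(-4) - 5))*86 = (-105 + (-8 - 5))*86 = (-105 - 13)*86 = -118*86 = -10148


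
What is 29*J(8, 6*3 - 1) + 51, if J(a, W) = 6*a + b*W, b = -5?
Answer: -1022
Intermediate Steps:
J(a, W) = -5*W + 6*a (J(a, W) = 6*a - 5*W = -5*W + 6*a)
29*J(8, 6*3 - 1) + 51 = 29*(-5*(6*3 - 1) + 6*8) + 51 = 29*(-5*(18 - 1) + 48) + 51 = 29*(-5*17 + 48) + 51 = 29*(-85 + 48) + 51 = 29*(-37) + 51 = -1073 + 51 = -1022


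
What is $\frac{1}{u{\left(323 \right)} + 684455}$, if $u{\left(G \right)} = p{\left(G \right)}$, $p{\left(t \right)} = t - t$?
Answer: $\frac{1}{684455} \approx 1.461 \cdot 10^{-6}$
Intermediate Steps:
$p{\left(t \right)} = 0$
$u{\left(G \right)} = 0$
$\frac{1}{u{\left(323 \right)} + 684455} = \frac{1}{0 + 684455} = \frac{1}{684455}$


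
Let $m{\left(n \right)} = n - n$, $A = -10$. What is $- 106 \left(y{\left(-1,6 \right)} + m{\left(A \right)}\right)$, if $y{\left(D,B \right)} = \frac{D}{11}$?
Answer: $\frac{106}{11} \approx 9.6364$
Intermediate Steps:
$y{\left(D,B \right)} = \frac{D}{11}$ ($y{\left(D,B \right)} = D \frac{1}{11} = \frac{D}{11}$)
$m{\left(n \right)} = 0$
$- 106 \left(y{\left(-1,6 \right)} + m{\left(A \right)}\right) = - 106 \left(\frac{1}{11} \left(-1\right) + 0\right) = - 106 \left(- \frac{1}{11} + 0\right) = \left(-106\right) \left(- \frac{1}{11}\right) = \frac{106}{11}$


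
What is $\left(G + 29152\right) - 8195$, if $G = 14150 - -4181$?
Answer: $39288$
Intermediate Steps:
$G = 18331$ ($G = 14150 + 4181 = 18331$)
$\left(G + 29152\right) - 8195 = \left(18331 + 29152\right) - 8195 = 47483 - 8195 = 39288$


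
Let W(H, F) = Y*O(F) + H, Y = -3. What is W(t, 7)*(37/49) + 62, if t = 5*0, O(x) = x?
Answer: 323/7 ≈ 46.143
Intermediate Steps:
t = 0
W(H, F) = H - 3*F (W(H, F) = -3*F + H = H - 3*F)
W(t, 7)*(37/49) + 62 = (0 - 3*7)*(37/49) + 62 = (0 - 21)*(37*(1/49)) + 62 = -21*37/49 + 62 = -111/7 + 62 = 323/7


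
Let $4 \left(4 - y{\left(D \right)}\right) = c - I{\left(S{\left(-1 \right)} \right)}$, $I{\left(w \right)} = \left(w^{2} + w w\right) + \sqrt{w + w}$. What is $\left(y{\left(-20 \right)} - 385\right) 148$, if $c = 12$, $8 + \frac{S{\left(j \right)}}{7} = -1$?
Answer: $236874 + 111 i \sqrt{14} \approx 2.3687 \cdot 10^{5} + 415.32 i$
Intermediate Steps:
$S{\left(j \right)} = -63$ ($S{\left(j \right)} = -56 + 7 \left(-1\right) = -56 - 7 = -63$)
$I{\left(w \right)} = 2 w^{2} + \sqrt{2} \sqrt{w}$ ($I{\left(w \right)} = \left(w^{2} + w^{2}\right) + \sqrt{2 w} = 2 w^{2} + \sqrt{2} \sqrt{w}$)
$y{\left(D \right)} = \frac{3971}{2} + \frac{3 i \sqrt{14}}{4}$ ($y{\left(D \right)} = 4 - \frac{12 - \left(2 \left(-63\right)^{2} + \sqrt{2} \sqrt{-63}\right)}{4} = 4 - \frac{12 - \left(2 \cdot 3969 + \sqrt{2} \cdot 3 i \sqrt{7}\right)}{4} = 4 - \frac{12 - \left(7938 + 3 i \sqrt{14}\right)}{4} = 4 - \frac{-7926 - 3 i \sqrt{14}}{4} = 4 + \left(\frac{3963}{2} + \frac{3 i \sqrt{14}}{4}\right) = \frac{3971}{2} + \frac{3 i \sqrt{14}}{4}$)
$\left(y{\left(-20 \right)} - 385\right) 148 = \left(\left(\frac{3971}{2} + \frac{3 i \sqrt{14}}{4}\right) - 385\right) 148 = \left(\frac{3201}{2} + \frac{3 i \sqrt{14}}{4}\right) 148 = 236874 + 111 i \sqrt{14}$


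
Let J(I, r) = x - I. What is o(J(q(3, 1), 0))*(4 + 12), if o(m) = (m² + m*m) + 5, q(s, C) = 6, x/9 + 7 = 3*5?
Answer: 139472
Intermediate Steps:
x = 72 (x = -63 + 9*(3*5) = -63 + 9*15 = -63 + 135 = 72)
J(I, r) = 72 - I
o(m) = 5 + 2*m² (o(m) = (m² + m²) + 5 = 2*m² + 5 = 5 + 2*m²)
o(J(q(3, 1), 0))*(4 + 12) = (5 + 2*(72 - 1*6)²)*(4 + 12) = (5 + 2*(72 - 6)²)*16 = (5 + 2*66²)*16 = (5 + 2*4356)*16 = (5 + 8712)*16 = 8717*16 = 139472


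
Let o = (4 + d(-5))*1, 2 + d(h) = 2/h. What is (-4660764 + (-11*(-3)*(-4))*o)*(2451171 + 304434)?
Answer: -12843806565996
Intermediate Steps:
d(h) = -2 + 2/h
o = 8/5 (o = (4 + (-2 + 2/(-5)))*1 = (4 + (-2 + 2*(-⅕)))*1 = (4 + (-2 - ⅖))*1 = (4 - 12/5)*1 = (8/5)*1 = 8/5 ≈ 1.6000)
(-4660764 + (-11*(-3)*(-4))*o)*(2451171 + 304434) = (-4660764 + (-11*(-3)*(-4))*(8/5))*(2451171 + 304434) = (-4660764 + (33*(-4))*(8/5))*2755605 = (-4660764 - 132*8/5)*2755605 = (-4660764 - 1056/5)*2755605 = -23304876/5*2755605 = -12843806565996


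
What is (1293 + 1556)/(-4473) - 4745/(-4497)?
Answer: 400592/957861 ≈ 0.41822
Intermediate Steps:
(1293 + 1556)/(-4473) - 4745/(-4497) = 2849*(-1/4473) - 4745*(-1/4497) = -407/639 + 4745/4497 = 400592/957861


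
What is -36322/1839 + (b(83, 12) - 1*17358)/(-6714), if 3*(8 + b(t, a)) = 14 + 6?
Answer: -105971047/6173523 ≈ -17.165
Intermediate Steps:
b(t, a) = -4/3 (b(t, a) = -8 + (14 + 6)/3 = -8 + (1/3)*20 = -8 + 20/3 = -4/3)
-36322/1839 + (b(83, 12) - 1*17358)/(-6714) = -36322/1839 + (-4/3 - 1*17358)/(-6714) = -36322*1/1839 + (-4/3 - 17358)*(-1/6714) = -36322/1839 - 52078/3*(-1/6714) = -36322/1839 + 26039/10071 = -105971047/6173523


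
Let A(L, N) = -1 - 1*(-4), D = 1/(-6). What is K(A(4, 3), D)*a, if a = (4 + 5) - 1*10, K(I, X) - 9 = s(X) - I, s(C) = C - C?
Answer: -6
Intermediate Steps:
s(C) = 0
D = -⅙ ≈ -0.16667
A(L, N) = 3 (A(L, N) = -1 + 4 = 3)
K(I, X) = 9 - I (K(I, X) = 9 + (0 - I) = 9 - I)
a = -1 (a = 9 - 10 = -1)
K(A(4, 3), D)*a = (9 - 1*3)*(-1) = (9 - 3)*(-1) = 6*(-1) = -6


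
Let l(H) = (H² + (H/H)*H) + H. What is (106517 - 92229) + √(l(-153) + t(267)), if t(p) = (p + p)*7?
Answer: 14288 + √26841 ≈ 14452.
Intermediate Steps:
l(H) = H² + 2*H (l(H) = (H² + 1*H) + H = (H² + H) + H = (H + H²) + H = H² + 2*H)
t(p) = 14*p (t(p) = (2*p)*7 = 14*p)
(106517 - 92229) + √(l(-153) + t(267)) = (106517 - 92229) + √(-153*(2 - 153) + 14*267) = 14288 + √(-153*(-151) + 3738) = 14288 + √(23103 + 3738) = 14288 + √26841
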